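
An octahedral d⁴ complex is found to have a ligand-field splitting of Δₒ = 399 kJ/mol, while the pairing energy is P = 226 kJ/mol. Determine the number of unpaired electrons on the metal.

2

Since Δₒ = 399 kJ/mol > P = 226 kJ/mol, the complex adopts the low-spin configuration.
That gives t2g^4 e_g^0.
Unpaired electrons: 2.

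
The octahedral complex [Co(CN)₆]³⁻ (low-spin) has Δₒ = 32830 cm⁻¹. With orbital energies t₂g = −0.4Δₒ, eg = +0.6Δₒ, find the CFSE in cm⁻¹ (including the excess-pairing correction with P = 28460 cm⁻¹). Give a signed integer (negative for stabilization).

-21872

Each CN⁻ contributes -1; 6 × (-1) = -6. With overall charge -3, Co is in the +3 oxidation state.
Co is in group 9, so Co³⁺ is d⁶ (9 − 3 = 6).
Configuration: t₂g⁶ eg⁰.
The orbital stabilization is -2.4Δₒ = -2.4 × 32830 = -78792 cm⁻¹.
Relative to high-spin t₂g⁴ eg² (1 paired), the low-spin configuration has 2 additional pairs, contributing +2 × 28460 = +56920 cm⁻¹.
Overall CFSE = -78792 + 56920 = -21872 cm⁻¹.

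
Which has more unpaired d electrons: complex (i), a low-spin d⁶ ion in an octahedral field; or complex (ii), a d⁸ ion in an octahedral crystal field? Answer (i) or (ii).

(i): t₂g⁶ eg⁰ → 0 unpaired.
(ii): t₂g⁶ eg² → 2 unpaired.
So (ii) has more unpaired electrons.

(ii)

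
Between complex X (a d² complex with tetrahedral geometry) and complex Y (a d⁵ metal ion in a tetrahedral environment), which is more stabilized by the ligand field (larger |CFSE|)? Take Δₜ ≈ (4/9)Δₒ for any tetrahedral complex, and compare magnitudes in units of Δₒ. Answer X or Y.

X: Tetrahedral splitting is small, so the complex is high-spin; e^2 t2^0, CFSE = -1.2Δₜ ≈ -0.53Δₒ.
Y: With tetrahedral geometry the complex is necessarily high-spin; e² t₂³, CFSE = 0.0Δₜ ≈ 0.00Δₒ.
So X has the larger |CFSE|.

X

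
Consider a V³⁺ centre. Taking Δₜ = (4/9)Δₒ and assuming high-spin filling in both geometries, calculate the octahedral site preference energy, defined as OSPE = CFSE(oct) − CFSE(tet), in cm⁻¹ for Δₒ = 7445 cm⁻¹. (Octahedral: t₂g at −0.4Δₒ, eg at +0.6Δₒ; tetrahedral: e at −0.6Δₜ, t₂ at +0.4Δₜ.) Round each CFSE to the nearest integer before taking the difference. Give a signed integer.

V³⁺: group 5, so d-count = 5 − 3 = 2.
Octahedral high-spin t₂g² eg⁰: CFSE = -0.8 × 7445 = -5956 cm⁻¹.
Tetrahedral: e² t₂⁰, CFSE = 2(−0.6) + 0(+0.4) = -1.2Δₜ = -1.2 × (4/9) × 7445 = -3971 cm⁻¹.
Subtracting, OSPE = -5956 − (-3971) = -1985 cm⁻¹.

-1985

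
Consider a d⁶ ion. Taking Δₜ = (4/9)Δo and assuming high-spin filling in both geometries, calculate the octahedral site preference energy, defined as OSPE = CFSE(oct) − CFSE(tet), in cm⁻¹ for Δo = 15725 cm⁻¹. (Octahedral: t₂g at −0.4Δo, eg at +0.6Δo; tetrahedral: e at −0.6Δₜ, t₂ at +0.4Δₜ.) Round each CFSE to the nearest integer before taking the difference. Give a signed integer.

Octahedral high-spin t₂g⁴ eg²: CFSE = -0.4 × 15725 = -6290 cm⁻¹.
Tetrahedral e³ t₂³ gives -0.6Δₜ = -0.6 × (4/9) × 15725 = -4193 cm⁻¹.
OSPE = -6290 − (-4193) = -2097 cm⁻¹.

-2097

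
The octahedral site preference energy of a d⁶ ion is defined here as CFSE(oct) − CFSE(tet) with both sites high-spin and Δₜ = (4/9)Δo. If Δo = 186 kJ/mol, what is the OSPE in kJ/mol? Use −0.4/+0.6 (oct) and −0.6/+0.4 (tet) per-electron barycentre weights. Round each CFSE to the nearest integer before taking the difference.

Octahedral (high-spin): t2g^4 e_g^2, CFSE = 4(−0.4) + 2(+0.6) = -0.4Δo = -0.4 × 186 = -74 kJ/mol.
Tetrahedral e^3 t2^3 gives -0.6Δₜ = -0.6 × (4/9) × 186 = -50 kJ/mol.
OSPE = CFSE(oct) − CFSE(tet) = -74 − (-50) = -24 kJ/mol.

-24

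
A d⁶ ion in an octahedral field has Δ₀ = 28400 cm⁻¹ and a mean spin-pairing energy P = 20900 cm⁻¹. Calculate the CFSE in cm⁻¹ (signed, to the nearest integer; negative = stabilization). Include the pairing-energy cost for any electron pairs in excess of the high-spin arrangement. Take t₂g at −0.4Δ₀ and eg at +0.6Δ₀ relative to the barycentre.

-26360

Since Δ₀ = 28400 cm⁻¹ > P = 20900 cm⁻¹, the complex adopts the low-spin configuration.
Filling d⁶ accordingly: t₂g⁶ eg⁰.
Orbital CFSE = -2.4Δ₀ = -2.4 × 28400 = -68160 cm⁻¹.
Excess pairs vs high-spin: 3 − 1 = 2; pairing cost = +41800 cm⁻¹.
Net CFSE = -68160 + 41800 = -26360 cm⁻¹.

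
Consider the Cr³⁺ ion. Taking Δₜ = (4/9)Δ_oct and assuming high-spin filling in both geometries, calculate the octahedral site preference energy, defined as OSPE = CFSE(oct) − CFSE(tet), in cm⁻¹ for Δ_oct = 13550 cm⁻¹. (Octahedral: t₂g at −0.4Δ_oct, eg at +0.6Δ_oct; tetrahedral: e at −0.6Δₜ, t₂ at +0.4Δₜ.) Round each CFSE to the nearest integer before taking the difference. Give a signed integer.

-11442

Cr is in group 6, so Cr³⁺ is d³ (6 − 3 = 3).
Octahedral (high-spin): t₂g³ eg⁰, CFSE = 3(−0.4) + 0(+0.6) = -1.2Δ_oct = -1.2 × 13550 = -16260 cm⁻¹.
Tetrahedral e² t₂¹ gives -0.8Δₜ = -0.8 × (4/9) × 13550 = -4818 cm⁻¹.
Subtracting, OSPE = -16260 − (-4818) = -11442 cm⁻¹.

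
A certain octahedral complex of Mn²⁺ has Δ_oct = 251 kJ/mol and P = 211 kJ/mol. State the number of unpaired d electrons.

Mn²⁺: group 7, so d-count = 7 − 2 = 5.
Here Δ_oct > P (251 > 211), so the low-spin state is favoured.
That gives t2g^5 e_g^0.
Unpaired electrons: 1.

1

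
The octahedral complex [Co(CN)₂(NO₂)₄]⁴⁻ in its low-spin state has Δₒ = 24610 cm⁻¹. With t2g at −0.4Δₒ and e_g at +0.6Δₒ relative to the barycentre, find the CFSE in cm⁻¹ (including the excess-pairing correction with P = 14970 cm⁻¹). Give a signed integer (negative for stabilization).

Ligand charges: 2×(-1) from CN⁻ and 4×(-1) from NO₂⁻ sum to -6; with overall charge -4, Co is +2.
Co²⁺: group 9, so d-count = 9 − 2 = 7.
The d⁷ electrons fill as t2g^6 e_g^1.
Orbital CFSE = 6(-0.4) + 1(0.6) = -1.8Δₒ = -1.8 × 24610 = -44298 cm⁻¹.
Relative to high-spin t2g^5 e_g^2 (2 paired), the low-spin configuration has 1 additional pair, contributing +1 × 14970 = +14970 cm⁻¹.
Overall CFSE = -44298 + 14970 = -29328 cm⁻¹.

-29328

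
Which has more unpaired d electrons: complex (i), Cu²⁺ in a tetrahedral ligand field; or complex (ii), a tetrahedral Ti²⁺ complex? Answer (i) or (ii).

(i): Cu is in group 11, so Cu²⁺ is d⁹ (11 − 2 = 9); With tetrahedral geometry the complex is necessarily high-spin; e^4 t2^5 → 1 unpaired.
(ii): Ti is in group 4, so Ti²⁺ is d² (4 − 2 = 2); With tetrahedral geometry the complex is necessarily high-spin; e² t₂⁰ → 2 unpaired.
So (ii) has more unpaired electrons.

(ii)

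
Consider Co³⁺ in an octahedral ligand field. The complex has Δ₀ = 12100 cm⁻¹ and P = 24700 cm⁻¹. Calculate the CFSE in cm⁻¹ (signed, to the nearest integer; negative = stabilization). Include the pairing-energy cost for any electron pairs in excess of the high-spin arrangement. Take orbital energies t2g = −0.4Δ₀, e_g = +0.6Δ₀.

-4840

Group 9 minus oxidation state +3 gives a d⁶ configuration for Co³⁺.
Δ₀ < P, so pairing is avoided: the ground state is high-spin.
That gives t2g^4 e_g^2.
Orbital CFSE = -0.4Δ₀ = -0.4 × 12100 = -4840 cm⁻¹.
High-spin has no excess pairs, so no pairing correction applies.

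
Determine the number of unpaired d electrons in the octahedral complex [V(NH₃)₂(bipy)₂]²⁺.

3

Ligand charges: 2×(+0) from NH₃ and 2×(+0) from bipy sum to +0; with overall charge +2, V is +2.
V²⁺: group 5, so d-count = 5 − 2 = 3.
Configuration: t₂g³ eg⁰, giving 3 unpaired electrons.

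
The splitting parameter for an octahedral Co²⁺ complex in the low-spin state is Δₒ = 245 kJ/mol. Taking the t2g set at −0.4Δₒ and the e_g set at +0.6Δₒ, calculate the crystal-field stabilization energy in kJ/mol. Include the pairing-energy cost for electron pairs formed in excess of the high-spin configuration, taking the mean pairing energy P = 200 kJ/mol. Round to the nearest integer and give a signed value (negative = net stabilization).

Co²⁺: group 9, so d-count = 9 − 2 = 7.
Configuration: t2g^6 e_g^1.
CFSE(orbital) = 6×(-0.4Δₒ) + 1×(0.6Δₒ) = -1.8Δₒ; with Δₒ = 245 kJ/mol that is -441 kJ/mol.
High-spin d⁷ would be t2g^5 e_g^2 with 2 pairs; low-spin has 3, so 1 excess pair costs +1P = +200 kJ/mol.
Overall CFSE = -441 + 200 = -241 kJ/mol.

-241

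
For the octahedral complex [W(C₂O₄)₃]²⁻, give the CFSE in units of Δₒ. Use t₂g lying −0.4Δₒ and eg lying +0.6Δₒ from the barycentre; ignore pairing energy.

-0.8 Δₒ

Each C₂O₄²⁻ contributes -2; 3 × (-2) = -6. With overall charge -2, W is in the +4 oxidation state.
Group 6 minus oxidation state +4 gives a d² configuration for W⁴⁺.
Configuration: t₂g² eg⁰.
CFSE = 2(-0.4Δₒ) + 0(0.6Δₒ) = -0.8Δₒ + 0.0Δₒ = -0.8Δₒ.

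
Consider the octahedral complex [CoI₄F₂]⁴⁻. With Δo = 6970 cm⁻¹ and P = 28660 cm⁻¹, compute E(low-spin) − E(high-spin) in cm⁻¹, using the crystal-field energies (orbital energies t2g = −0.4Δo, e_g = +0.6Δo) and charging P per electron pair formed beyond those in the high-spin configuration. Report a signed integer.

Ligand charges: 4×(-1) from I⁻ and 2×(-1) from F⁻ sum to -6; with overall charge -4, Co is +2.
Co²⁺: group 9, so d-count = 9 − 2 = 7.
High-spin d⁷ fills as t2g^5 e_g^2 with CFSE 5(−0.4) + 2(+0.6) = -0.8Δo = -5576 cm⁻¹.
Low-spin: t2g^6 e_g^1, orbital CFSE = -1.8Δo = -12546 cm⁻¹; plus 1 excess pair × P = +28660 cm⁻¹; total 16114 cm⁻¹.
E(LS) − E(HS) = 16114 − (-5576) = 21690 cm⁻¹.

21690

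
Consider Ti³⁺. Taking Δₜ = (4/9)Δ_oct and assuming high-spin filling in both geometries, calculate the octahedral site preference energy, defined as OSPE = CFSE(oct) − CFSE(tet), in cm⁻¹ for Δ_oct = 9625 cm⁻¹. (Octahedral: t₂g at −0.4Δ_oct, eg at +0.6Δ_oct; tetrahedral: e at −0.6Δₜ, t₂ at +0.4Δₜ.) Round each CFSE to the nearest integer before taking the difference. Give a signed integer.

-1283

Group 4 minus oxidation state +3 gives a d¹ configuration for Ti³⁺.
In an octahedral site d¹ (HS) is t2g^1 e_g^0, giving CFSE(oct) = -0.4Δ_oct = -3850 cm⁻¹.
Tetrahedral e^1 t2^0 gives -0.6Δₜ = -0.6 × (4/9) × 9625 = -2567 cm⁻¹.
Subtracting, OSPE = -3850 − (-2567) = -1283 cm⁻¹.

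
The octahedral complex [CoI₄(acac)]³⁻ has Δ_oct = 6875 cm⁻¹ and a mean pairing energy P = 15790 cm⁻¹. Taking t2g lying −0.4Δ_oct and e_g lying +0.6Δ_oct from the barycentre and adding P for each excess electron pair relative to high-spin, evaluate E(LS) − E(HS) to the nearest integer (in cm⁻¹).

Ligand charges: 4×(-1) from I⁻ and 1×(-1) from acac⁻ sum to -5; with overall charge -3, Co is +2.
Co sits in group 9; removing 2 electrons leaves Co²⁺ with 9 − 2 = 7 d electrons.
High-spin: t2g^5 e_g^2, CFSE = -0.8Δ_oct = -5500 cm⁻¹.
Low-spin t2g^6 e_g^1 gives -1.8Δ_oct = -12375 cm⁻¹, but forming 1 extra pair costs 1P = 15790 cm⁻¹, so E(LS) = -12375 + 15790 = 3415 cm⁻¹.
The difference is 3415 − (-5500) = 8915 cm⁻¹, so high-spin lies lower.

8915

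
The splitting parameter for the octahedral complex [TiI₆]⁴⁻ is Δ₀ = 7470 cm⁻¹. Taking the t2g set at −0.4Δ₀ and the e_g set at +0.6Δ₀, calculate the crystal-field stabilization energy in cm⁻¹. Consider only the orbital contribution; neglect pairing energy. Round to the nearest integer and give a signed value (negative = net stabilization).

Each I⁻ contributes -1; 6 × (-1) = -6. With overall charge -4, Ti is in the +2 oxidation state.
Group 4 minus oxidation state +2 gives a d² configuration for Ti²⁺.
Configuration: t2g^2 e_g^0.
The orbital stabilization is -0.8Δ₀ = -0.8 × 7470 = -5976 cm⁻¹.

-5976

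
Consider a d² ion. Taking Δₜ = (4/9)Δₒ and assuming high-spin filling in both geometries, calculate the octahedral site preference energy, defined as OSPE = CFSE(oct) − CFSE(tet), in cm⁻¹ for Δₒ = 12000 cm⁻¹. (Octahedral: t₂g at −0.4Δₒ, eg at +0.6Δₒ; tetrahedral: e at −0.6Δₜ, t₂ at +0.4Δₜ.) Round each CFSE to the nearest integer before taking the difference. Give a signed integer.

-3200

Octahedral (high-spin): t2g^2 e_g^0, CFSE = 2(−0.4) + 0(+0.6) = -0.8Δₒ = -0.8 × 12000 = -9600 cm⁻¹.
In a tetrahedral site the filling is e^2 t2^0: CFSE(tet) = -1.2Δₜ = -1.2 × (4/9)(12000) = -6400 cm⁻¹.
Subtracting, OSPE = -9600 − (-6400) = -3200 cm⁻¹.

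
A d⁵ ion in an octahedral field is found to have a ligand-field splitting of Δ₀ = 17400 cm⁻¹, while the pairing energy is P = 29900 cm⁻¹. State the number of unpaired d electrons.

5

With Δ₀ < P the complex is high-spin.
That gives t₂g³ eg².
Unpaired electrons: 5.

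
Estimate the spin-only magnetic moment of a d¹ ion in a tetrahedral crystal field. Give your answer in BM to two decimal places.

Tetrahedral fields are weak (Δₜ ≈ 4/9 Δₒ), so electrons fill high-spin.
Configuration: e¹ t₂⁰ → 1 unpaired electron.
μ(spin-only) = √[1(1+2)] = √3 ≈ 1.73 BM.

1.73 BM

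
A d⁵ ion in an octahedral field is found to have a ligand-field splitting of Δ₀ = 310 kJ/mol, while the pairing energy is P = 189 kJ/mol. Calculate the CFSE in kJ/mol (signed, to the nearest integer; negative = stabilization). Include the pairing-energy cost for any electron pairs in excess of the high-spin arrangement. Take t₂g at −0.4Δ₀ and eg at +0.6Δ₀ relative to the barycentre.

Δ₀ > P, so pairing is preferred: the ground state is low-spin.
Filling d⁵ accordingly: t₂g⁵ eg⁰.
Orbital CFSE = -2.0Δ₀ = -2.0 × 310 = -620 kJ/mol.
Excess pairs vs high-spin: 2 − 0 = 2; pairing cost = +378 kJ/mol.
Net CFSE = -620 + 378 = -242 kJ/mol.

-242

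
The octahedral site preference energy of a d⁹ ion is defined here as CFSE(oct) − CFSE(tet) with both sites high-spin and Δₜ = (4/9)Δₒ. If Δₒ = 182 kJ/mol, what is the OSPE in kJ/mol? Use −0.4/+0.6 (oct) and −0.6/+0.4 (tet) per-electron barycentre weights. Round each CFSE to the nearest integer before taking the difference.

-77

Octahedral (high-spin): t₂g⁶ eg³, CFSE = 6(−0.4) + 3(+0.6) = -0.6Δₒ = -0.6 × 182 = -109 kJ/mol.
Tetrahedral e⁴ t₂⁵ gives -0.4Δₜ = -0.4 × (4/9) × 182 = -32 kJ/mol.
Subtracting, OSPE = -109 − (-32) = -77 kJ/mol.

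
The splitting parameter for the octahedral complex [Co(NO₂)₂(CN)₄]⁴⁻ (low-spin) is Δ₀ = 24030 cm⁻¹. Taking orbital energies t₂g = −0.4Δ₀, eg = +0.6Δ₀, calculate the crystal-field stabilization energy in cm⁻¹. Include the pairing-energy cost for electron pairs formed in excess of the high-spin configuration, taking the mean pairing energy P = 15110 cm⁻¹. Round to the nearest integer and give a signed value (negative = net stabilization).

-28144

Ligand charges: 2×(-1) from NO₂⁻ and 4×(-1) from CN⁻ sum to -6; with overall charge -4, Co is +2.
Co is in group 9, so Co²⁺ is d⁷ (9 − 2 = 7).
Electron filling gives t₂g⁶ eg¹.
The orbital stabilization is -1.8Δ₀ = -1.8 × 24030 = -43254 cm⁻¹.
Pairing penalty: 3 pairs vs 2 in the high-spin reference → 1 extra × P = 15110 cm⁻¹.
Combining: -43254 + 15110 = -28144 cm⁻¹.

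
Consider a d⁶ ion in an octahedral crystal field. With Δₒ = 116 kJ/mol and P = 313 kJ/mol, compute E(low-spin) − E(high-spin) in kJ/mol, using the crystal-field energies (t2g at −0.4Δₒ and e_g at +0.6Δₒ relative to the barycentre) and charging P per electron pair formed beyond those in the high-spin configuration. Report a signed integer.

394

High-spin: t2g^4 e_g^2, CFSE = -0.4Δₒ = -46 kJ/mol.
Low-spin: t2g^6 e_g^0, orbital CFSE = -2.4Δₒ = -278 kJ/mol; plus 2 excess pairs × P = +626 kJ/mol; total 348 kJ/mol.
E(LS) − E(HS) = 348 − (-46) = 394 kJ/mol.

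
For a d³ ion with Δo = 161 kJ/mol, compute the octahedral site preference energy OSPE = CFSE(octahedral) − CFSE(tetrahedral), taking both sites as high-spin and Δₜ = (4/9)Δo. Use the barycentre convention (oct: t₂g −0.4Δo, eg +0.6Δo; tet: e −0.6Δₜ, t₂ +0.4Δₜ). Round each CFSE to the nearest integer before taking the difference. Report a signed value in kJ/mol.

-136

Octahedral (high-spin): t2g^3 e_g^0, CFSE = 3(−0.4) + 0(+0.6) = -1.2Δo = -1.2 × 161 = -193 kJ/mol.
In a tetrahedral site the filling is e^2 t2^1: CFSE(tet) = -0.8Δₜ = -0.8 × (4/9)(161) = -57 kJ/mol.
Subtracting, OSPE = -193 − (-57) = -136 kJ/mol.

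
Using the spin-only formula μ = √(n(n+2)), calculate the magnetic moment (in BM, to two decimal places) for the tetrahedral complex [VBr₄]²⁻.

Each Br⁻ contributes -1; 4 × (-1) = -4. With overall charge -2, V is in the +2 oxidation state.
V is in group 5, so V²⁺ is d³ (5 − 2 = 3).
Tetrahedral splitting is small, so the complex is high-spin.
Configuration: e² t₂¹ → 3 unpaired electrons.
μ(spin-only) = √[3(3+2)] = √15 ≈ 3.87 BM.

3.87 BM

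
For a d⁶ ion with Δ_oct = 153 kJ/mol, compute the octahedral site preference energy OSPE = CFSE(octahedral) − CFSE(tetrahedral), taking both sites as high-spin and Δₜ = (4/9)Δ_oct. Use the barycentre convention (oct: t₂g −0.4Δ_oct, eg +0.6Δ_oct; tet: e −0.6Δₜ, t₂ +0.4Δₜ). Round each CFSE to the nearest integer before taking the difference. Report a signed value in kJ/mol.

-20

In an octahedral site d⁶ (HS) is t₂g⁴ eg², giving CFSE(oct) = -0.4Δ_oct = -61 kJ/mol.
Tetrahedral: e³ t₂³, CFSE = 3(−0.6) + 3(+0.4) = -0.6Δₜ = -0.6 × (4/9) × 153 = -41 kJ/mol.
OSPE = -61 − (-41) = -20 kJ/mol.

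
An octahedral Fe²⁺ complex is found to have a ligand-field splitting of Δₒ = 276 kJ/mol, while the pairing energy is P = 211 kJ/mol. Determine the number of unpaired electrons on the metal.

0

Fe²⁺: group 8, so d-count = 8 − 2 = 6.
Δₒ > P, so pairing is preferred: the ground state is low-spin.
Filling d⁶ accordingly: t₂g⁶ eg⁰.
Unpaired electrons: 0.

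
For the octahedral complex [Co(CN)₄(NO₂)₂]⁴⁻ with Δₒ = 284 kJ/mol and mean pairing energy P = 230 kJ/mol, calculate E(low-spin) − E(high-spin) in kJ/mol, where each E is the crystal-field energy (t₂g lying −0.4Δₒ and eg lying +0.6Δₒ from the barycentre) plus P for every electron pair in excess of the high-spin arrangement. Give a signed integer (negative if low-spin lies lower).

-54

Ligand charges: 4×(-1) from CN⁻ and 2×(-1) from NO₂⁻ sum to -6; with overall charge -4, Co is +2.
Co is in group 9, so Co²⁺ is d⁷ (9 − 2 = 7).
High-spin: t₂g⁵ eg², CFSE = -0.8Δₒ = -227 kJ/mol.
Low-spin: t₂g⁶ eg¹, orbital CFSE = -1.8Δₒ = -511 kJ/mol; plus 1 excess pair × P = +230 kJ/mol; total -281 kJ/mol.
E(LS) − E(HS) = -281 − (-227) = -54 kJ/mol.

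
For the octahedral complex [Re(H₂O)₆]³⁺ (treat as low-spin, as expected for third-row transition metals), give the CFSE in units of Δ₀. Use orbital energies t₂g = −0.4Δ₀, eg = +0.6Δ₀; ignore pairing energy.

H₂O is neutral, so the +3 overall charge sits on Re: oxidation state +3.
Group 7 minus oxidation state +3 gives a d⁴ configuration for Re³⁺.
Configuration: t₂g⁴ eg⁰.
CFSE = 4(-0.4Δ₀) + 0(0.6Δ₀) = -1.6Δ₀ + 0.0Δ₀ = -1.6Δ₀.

-1.6 Δ₀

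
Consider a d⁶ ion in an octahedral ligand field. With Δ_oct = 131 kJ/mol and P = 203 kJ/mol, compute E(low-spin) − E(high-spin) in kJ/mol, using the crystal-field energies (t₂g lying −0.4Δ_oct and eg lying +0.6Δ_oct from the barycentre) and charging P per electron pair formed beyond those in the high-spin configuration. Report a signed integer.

144

In the high-spin limit (t₂g⁴ eg²) the orbital term is -0.4Δ_oct = -52 kJ/mol, with no excess pairing.
For low-spin the configuration is t₂g⁶ eg⁰: orbital energy -2.4 × 131 = -314 kJ/mol, and 2 additional pairs relative to high-spin add 406 kJ/mol, giving 92 kJ/mol.
E(LS) − E(HS) = 92 − (-52) = 144 kJ/mol.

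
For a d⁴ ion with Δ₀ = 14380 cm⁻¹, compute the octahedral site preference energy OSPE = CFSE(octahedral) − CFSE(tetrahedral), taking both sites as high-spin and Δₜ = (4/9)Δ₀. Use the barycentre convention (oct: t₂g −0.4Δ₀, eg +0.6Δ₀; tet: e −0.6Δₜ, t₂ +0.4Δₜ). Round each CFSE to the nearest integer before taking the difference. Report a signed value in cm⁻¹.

In an octahedral site d⁴ (HS) is t2g^3 e_g^1, giving CFSE(oct) = -0.6Δ₀ = -8628 cm⁻¹.
Tetrahedral: e^2 t2^2, CFSE = 2(−0.6) + 2(+0.4) = -0.4Δₜ = -0.4 × (4/9) × 14380 = -2556 cm⁻¹.
Subtracting, OSPE = -8628 − (-2556) = -6072 cm⁻¹.

-6072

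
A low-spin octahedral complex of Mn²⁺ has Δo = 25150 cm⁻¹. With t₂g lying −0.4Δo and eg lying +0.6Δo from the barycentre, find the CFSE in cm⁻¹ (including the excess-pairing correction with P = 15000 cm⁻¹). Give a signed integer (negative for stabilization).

-20300

Mn²⁺: group 7, so d-count = 7 − 2 = 5.
Electron filling gives t₂g⁵ eg⁰.
Orbital CFSE = 5(-0.4) + 0(0.6) = -2.0Δo = -2.0 × 25150 = -50300 cm⁻¹.
High-spin d⁵ would be t₂g³ eg² with 0 pairs; low-spin has 2, so 2 excess pairs cost +2P = +30000 cm⁻¹.
Combining: -50300 + 30000 = -20300 cm⁻¹.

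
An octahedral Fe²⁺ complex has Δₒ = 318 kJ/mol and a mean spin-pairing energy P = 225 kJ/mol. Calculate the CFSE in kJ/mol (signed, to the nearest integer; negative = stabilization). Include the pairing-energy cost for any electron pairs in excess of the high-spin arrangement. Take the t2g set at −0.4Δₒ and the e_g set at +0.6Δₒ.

Fe²⁺: group 8, so d-count = 8 − 2 = 6.
Here Δₒ > P (318 > 225), so the low-spin state is favoured.
Filling d⁶ accordingly: t2g^6 e_g^0.
Orbital CFSE = -2.4Δₒ = -2.4 × 318 = -763 kJ/mol.
Excess pairs vs high-spin: 3 − 1 = 2; pairing cost = +450 kJ/mol.
Net CFSE = -763 + 450 = -313 kJ/mol.

-313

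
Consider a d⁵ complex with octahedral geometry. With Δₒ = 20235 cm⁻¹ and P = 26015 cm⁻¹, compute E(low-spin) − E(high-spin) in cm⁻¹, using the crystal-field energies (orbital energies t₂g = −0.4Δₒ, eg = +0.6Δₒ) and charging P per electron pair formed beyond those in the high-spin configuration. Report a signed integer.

11560

In the high-spin limit (t₂g³ eg²) the orbital term is 0.0Δₒ = 0 cm⁻¹, with no excess pairing.
Low-spin: t₂g⁵ eg⁰, orbital CFSE = -2.0Δₒ = -40470 cm⁻¹; plus 2 excess pairs × P = +52030 cm⁻¹; total 11560 cm⁻¹.
Thus E(LS) − E(HS) = 11560 cm⁻¹.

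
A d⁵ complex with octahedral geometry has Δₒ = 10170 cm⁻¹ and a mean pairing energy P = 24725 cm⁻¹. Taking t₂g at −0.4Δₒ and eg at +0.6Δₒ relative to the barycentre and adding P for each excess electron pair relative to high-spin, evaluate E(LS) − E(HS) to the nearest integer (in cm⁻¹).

High-spin: t₂g³ eg², CFSE = 0.0Δₒ = 0 cm⁻¹.
Low-spin t₂g⁵ eg⁰ gives -2.0Δₒ = -20340 cm⁻¹, but forming 2 extra pairs costs 2P = 49450 cm⁻¹, so E(LS) = -20340 + 49450 = 29110 cm⁻¹.
E(LS) − E(HS) = 29110 − (0) = 29110 cm⁻¹.

29110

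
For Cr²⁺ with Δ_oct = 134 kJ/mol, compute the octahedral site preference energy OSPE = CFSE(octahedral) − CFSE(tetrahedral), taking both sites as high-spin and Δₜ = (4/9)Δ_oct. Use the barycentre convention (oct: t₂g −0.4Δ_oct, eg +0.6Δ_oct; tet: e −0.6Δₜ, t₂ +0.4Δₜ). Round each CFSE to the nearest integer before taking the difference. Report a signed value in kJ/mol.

Cr sits in group 6; removing 2 electrons leaves Cr²⁺ with 6 − 2 = 4 d electrons.
In an octahedral site d⁴ (HS) is t₂g³ eg¹, giving CFSE(oct) = -0.6Δ_oct = -80 kJ/mol.
In a tetrahedral site the filling is e² t₂²: CFSE(tet) = -0.4Δₜ = -0.4 × (4/9)(134) = -24 kJ/mol.
OSPE = CFSE(oct) − CFSE(tet) = -80 − (-24) = -56 kJ/mol.

-56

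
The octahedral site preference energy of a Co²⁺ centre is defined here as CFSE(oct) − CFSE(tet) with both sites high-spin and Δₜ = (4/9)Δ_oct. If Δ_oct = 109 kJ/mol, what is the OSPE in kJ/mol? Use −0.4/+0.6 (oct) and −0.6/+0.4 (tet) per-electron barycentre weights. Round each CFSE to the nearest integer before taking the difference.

Co sits in group 9; removing 2 electrons leaves Co²⁺ with 9 − 2 = 7 d electrons.
Octahedral high-spin t₂g⁵ eg²: CFSE = -0.8 × 109 = -87 kJ/mol.
Tetrahedral: e⁴ t₂³, CFSE = 4(−0.6) + 3(+0.4) = -1.2Δₜ = -1.2 × (4/9) × 109 = -58 kJ/mol.
OSPE = CFSE(oct) − CFSE(tet) = -87 − (-58) = -29 kJ/mol.

-29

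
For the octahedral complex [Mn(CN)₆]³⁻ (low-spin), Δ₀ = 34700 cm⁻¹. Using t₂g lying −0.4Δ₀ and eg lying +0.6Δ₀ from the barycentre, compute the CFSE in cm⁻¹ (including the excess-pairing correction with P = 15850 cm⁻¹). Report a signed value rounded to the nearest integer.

-39670

Each CN⁻ contributes -1; 6 × (-1) = -6. With overall charge -3, Mn is in the +3 oxidation state.
Mn³⁺: group 7, so d-count = 7 − 3 = 4.
Electron filling gives t₂g⁴ eg⁰.
The orbital stabilization is -1.6Δ₀ = -1.6 × 34700 = -55520 cm⁻¹.
Pairing penalty: 1 pair vs 0 in the high-spin reference → 1 extra × P = 15850 cm⁻¹.
Combining: -55520 + 15850 = -39670 cm⁻¹.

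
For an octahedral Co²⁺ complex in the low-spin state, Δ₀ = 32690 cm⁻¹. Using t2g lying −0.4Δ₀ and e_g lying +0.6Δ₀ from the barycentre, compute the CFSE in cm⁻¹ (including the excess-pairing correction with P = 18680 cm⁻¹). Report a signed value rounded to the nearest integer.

Co²⁺: group 9, so d-count = 9 − 2 = 7.
Configuration: t2g^6 e_g^1.
The orbital stabilization is -1.8Δ₀ = -1.8 × 32690 = -58842 cm⁻¹.
Relative to high-spin t2g^5 e_g^2 (2 paired), the low-spin configuration has 1 additional pair, contributing +1 × 18680 = +18680 cm⁻¹.
Net CFSE = -58842 + 18680 = -40162 cm⁻¹.

-40162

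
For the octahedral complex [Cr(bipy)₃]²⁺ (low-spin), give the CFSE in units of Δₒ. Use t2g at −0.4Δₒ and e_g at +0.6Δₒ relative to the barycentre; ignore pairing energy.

-1.6 Δₒ

bipy is neutral, so the +2 overall charge sits on Cr: oxidation state +2.
Cr sits in group 6; removing 2 electrons leaves Cr²⁺ with 6 − 2 = 4 d electrons.
Configuration: t2g^4 e_g^0.
CFSE = 4(-0.4Δₒ) + 0(0.6Δₒ) = -1.6Δₒ + 0.0Δₒ = -1.6Δₒ.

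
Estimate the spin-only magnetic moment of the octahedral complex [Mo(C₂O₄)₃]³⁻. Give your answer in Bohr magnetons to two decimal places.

Each C₂O₄²⁻ contributes -2; 3 × (-2) = -6. With overall charge -3, Mo is in the +3 oxidation state.
Mo³⁺: group 6, so d-count = 6 − 3 = 3.
Configuration: t₂g³ eg⁰ → 3 unpaired electrons.
μ(spin-only) = √[3(3+2)] = √15 ≈ 3.87 Bohr magnetons.

3.87 Bohr magnetons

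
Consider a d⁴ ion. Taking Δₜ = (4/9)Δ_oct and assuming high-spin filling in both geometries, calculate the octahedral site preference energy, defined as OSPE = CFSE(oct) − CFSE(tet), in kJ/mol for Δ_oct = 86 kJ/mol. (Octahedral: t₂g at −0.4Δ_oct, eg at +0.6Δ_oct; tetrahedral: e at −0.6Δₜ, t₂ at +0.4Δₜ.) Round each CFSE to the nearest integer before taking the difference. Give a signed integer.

Octahedral high-spin t₂g³ eg¹: CFSE = -0.6 × 86 = -52 kJ/mol.
Tetrahedral e² t₂² gives -0.4Δₜ = -0.4 × (4/9) × 86 = -15 kJ/mol.
OSPE = -52 − (-15) = -37 kJ/mol.

-37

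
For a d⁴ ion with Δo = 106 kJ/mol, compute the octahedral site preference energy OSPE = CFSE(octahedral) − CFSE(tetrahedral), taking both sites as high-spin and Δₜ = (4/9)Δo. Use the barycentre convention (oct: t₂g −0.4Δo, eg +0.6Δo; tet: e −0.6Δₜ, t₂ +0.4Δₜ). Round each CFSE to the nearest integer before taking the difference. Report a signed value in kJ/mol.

-45

Octahedral high-spin t2g^3 e_g^1: CFSE = -0.6 × 106 = -64 kJ/mol.
In a tetrahedral site the filling is e^2 t2^2: CFSE(tet) = -0.4Δₜ = -0.4 × (4/9)(106) = -19 kJ/mol.
OSPE = CFSE(oct) − CFSE(tet) = -64 − (-19) = -45 kJ/mol.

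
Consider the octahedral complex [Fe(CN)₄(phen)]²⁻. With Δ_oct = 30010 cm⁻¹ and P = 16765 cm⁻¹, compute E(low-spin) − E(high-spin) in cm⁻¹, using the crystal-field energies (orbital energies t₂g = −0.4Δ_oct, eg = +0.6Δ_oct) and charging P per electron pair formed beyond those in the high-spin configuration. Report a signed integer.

Ligand charges: 4×(-1) from CN⁻ and 1×(+0) from phen sum to -4; with overall charge -2, Fe is +2.
Group 8 minus oxidation state +2 gives a d⁶ configuration for Fe²⁺.
High-spin d⁶ fills as t₂g⁴ eg² with CFSE 4(−0.4) + 2(+0.6) = -0.4Δ_oct = -12004 cm⁻¹.
For low-spin the configuration is t₂g⁶ eg⁰: orbital energy -2.4 × 30010 = -72024 cm⁻¹, and 2 additional pairs relative to high-spin add 33530 cm⁻¹, giving -38494 cm⁻¹.
Thus E(LS) − E(HS) = -26490 cm⁻¹.

-26490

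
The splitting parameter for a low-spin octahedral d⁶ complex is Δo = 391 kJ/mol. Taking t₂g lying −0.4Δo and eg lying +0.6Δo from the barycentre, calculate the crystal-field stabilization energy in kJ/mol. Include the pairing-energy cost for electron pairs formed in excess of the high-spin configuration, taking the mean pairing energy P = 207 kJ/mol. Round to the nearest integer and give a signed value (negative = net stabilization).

-524

Electron filling gives t₂g⁶ eg⁰.
Orbital CFSE = 6(-0.4) + 0(0.6) = -2.4Δo = -2.4 × 391 = -938 kJ/mol.
Relative to high-spin t₂g⁴ eg² (1 paired), the low-spin configuration has 2 additional pairs, contributing +2 × 207 = +414 kJ/mol.
Combining: -938 + 414 = -524 kJ/mol.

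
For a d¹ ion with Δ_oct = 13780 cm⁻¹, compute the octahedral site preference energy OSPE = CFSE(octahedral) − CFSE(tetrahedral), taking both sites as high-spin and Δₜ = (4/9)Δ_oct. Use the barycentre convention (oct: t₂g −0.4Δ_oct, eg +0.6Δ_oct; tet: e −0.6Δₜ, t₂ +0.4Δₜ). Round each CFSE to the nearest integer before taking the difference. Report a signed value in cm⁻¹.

-1837

In an octahedral site d¹ (HS) is t₂g¹ eg⁰, giving CFSE(oct) = -0.4Δ_oct = -5512 cm⁻¹.
Tetrahedral: e¹ t₂⁰, CFSE = 1(−0.6) + 0(+0.4) = -0.6Δₜ = -0.6 × (4/9) × 13780 = -3675 cm⁻¹.
OSPE = -5512 − (-3675) = -1837 cm⁻¹.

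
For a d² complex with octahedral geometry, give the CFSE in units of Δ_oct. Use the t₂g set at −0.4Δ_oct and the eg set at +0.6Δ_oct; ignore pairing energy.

-0.8 Δ_oct

Configuration: t₂g² eg⁰.
CFSE = 2(-0.4Δ_oct) + 0(0.6Δ_oct) = -0.8Δ_oct + 0.0Δ_oct = -0.8Δ_oct.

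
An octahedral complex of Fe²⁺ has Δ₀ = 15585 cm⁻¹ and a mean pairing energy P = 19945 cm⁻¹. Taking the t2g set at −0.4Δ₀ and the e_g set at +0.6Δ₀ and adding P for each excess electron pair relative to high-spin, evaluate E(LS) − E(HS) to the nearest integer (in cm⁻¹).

8720

Fe is in group 8, so Fe²⁺ is d⁶ (8 − 2 = 6).
In the high-spin limit (t2g^4 e_g^2) the orbital term is -0.4Δ₀ = -6234 cm⁻¹, with no excess pairing.
Low-spin: t2g^6 e_g^0, orbital CFSE = -2.4Δ₀ = -37404 cm⁻¹; plus 2 excess pairs × P = +39890 cm⁻¹; total 2486 cm⁻¹.
E(LS) − E(HS) = 2486 − (-6234) = 8720 cm⁻¹.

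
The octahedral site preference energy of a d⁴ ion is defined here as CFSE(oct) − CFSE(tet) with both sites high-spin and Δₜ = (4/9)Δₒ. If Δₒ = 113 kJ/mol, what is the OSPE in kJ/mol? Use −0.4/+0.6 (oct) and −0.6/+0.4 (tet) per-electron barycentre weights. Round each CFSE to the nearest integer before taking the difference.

In an octahedral site d⁴ (HS) is t2g^3 e_g^1, giving CFSE(oct) = -0.6Δₒ = -68 kJ/mol.
In a tetrahedral site the filling is e^2 t2^2: CFSE(tet) = -0.4Δₜ = -0.4 × (4/9)(113) = -20 kJ/mol.
Subtracting, OSPE = -68 − (-20) = -48 kJ/mol.

-48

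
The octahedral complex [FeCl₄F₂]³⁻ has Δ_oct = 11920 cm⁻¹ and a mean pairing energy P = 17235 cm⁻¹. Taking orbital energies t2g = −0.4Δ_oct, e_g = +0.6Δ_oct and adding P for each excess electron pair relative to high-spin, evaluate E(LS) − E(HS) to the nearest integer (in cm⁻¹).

10630

Ligand charges: 4×(-1) from Cl⁻ and 2×(-1) from F⁻ sum to -6; with overall charge -3, Fe is +3.
Fe sits in group 8; removing 3 electrons leaves Fe³⁺ with 8 − 3 = 5 d electrons.
High-spin: t2g^3 e_g^2, CFSE = 0.0Δ_oct = 0 cm⁻¹.
For low-spin the configuration is t2g^5 e_g^0: orbital energy -2.0 × 11920 = -23840 cm⁻¹, and 2 additional pairs relative to high-spin add 34470 cm⁻¹, giving 10630 cm⁻¹.
E(LS) − E(HS) = 10630 − (0) = 10630 cm⁻¹.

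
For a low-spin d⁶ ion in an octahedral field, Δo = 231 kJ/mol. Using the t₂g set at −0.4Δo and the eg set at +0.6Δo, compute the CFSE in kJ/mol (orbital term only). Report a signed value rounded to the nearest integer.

Electron filling gives t₂g⁶ eg⁰.
Orbital CFSE = 6(-0.4) + 0(0.6) = -2.4Δo = -2.4 × 231 = -554 kJ/mol.

-554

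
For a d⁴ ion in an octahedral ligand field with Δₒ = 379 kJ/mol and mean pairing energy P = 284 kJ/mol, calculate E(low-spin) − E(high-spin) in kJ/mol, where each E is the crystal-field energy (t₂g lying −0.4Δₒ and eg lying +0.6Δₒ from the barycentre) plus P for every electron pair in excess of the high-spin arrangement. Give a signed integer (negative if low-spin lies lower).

-95

In the high-spin limit (t₂g³ eg¹) the orbital term is -0.6Δₒ = -227 kJ/mol, with no excess pairing.
For low-spin the configuration is t₂g⁴ eg⁰: orbital energy -1.6 × 379 = -606 kJ/mol, and 1 additional pair relative to high-spin adds 284 kJ/mol, giving -322 kJ/mol.
The difference is -322 − (-227) = -95 kJ/mol, so low-spin lies lower.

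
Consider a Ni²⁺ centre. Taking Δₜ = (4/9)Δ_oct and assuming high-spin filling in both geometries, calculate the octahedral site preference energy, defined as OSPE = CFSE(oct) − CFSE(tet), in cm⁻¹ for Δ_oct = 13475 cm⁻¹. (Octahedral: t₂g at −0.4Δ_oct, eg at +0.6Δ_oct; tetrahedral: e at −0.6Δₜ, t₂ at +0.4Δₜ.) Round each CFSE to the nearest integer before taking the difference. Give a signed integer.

-11379

Group 10 minus oxidation state +2 gives a d⁸ configuration for Ni²⁺.
In an octahedral site d⁸ (HS) is t2g^6 e_g^2, giving CFSE(oct) = -1.2Δ_oct = -16170 cm⁻¹.
Tetrahedral: e^4 t2^4, CFSE = 4(−0.6) + 4(+0.4) = -0.8Δₜ = -0.8 × (4/9) × 13475 = -4791 cm⁻¹.
OSPE = CFSE(oct) − CFSE(tet) = -16170 − (-4791) = -11379 cm⁻¹.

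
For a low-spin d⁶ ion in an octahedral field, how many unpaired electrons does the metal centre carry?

Configuration: t2g^6 e_g^0, giving 0 unpaired electrons.

0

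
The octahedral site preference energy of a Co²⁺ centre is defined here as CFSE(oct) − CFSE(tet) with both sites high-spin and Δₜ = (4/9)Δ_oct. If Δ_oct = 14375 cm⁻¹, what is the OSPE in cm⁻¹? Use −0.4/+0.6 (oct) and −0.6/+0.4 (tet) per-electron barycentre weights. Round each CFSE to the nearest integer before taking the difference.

-3833

Co sits in group 9; removing 2 electrons leaves Co²⁺ with 9 − 2 = 7 d electrons.
Octahedral high-spin t2g^5 e_g^2: CFSE = -0.8 × 14375 = -11500 cm⁻¹.
Tetrahedral: e^4 t2^3, CFSE = 4(−0.6) + 3(+0.4) = -1.2Δₜ = -1.2 × (4/9) × 14375 = -7667 cm⁻¹.
OSPE = -11500 − (-7667) = -3833 cm⁻¹.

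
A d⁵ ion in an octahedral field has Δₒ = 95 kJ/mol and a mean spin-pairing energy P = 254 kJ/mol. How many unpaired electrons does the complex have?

5

Here Δₒ < P (95 < 254), so the high-spin state is favoured.
Configuration: t₂g³ eg².
Unpaired electrons: 5.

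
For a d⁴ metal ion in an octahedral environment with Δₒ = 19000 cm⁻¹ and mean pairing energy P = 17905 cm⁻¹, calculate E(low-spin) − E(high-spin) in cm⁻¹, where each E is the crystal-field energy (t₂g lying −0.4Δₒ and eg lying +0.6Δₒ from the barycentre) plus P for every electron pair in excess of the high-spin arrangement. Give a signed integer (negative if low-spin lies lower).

High-spin: t₂g³ eg¹, CFSE = -0.6Δₒ = -11400 cm⁻¹.
Low-spin: t₂g⁴ eg⁰, orbital CFSE = -1.6Δₒ = -30400 cm⁻¹; plus 1 excess pair × P = +17905 cm⁻¹; total -12495 cm⁻¹.
The difference is -12495 − (-11400) = -1095 cm⁻¹, so low-spin lies lower.

-1095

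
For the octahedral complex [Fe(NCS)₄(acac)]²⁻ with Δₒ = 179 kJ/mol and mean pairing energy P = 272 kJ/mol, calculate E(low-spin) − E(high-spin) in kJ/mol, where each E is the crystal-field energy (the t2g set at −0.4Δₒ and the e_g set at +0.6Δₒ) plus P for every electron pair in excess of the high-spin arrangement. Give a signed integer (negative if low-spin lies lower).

186

Ligand charges: 4×(-1) from NCS⁻ and 1×(-1) from acac⁻ sum to -5; with overall charge -2, Fe is +3.
Fe is in group 8, so Fe³⁺ is d⁵ (8 − 3 = 5).
In the high-spin limit (t2g^3 e_g^2) the orbital term is 0.0Δₒ = 0 kJ/mol, with no excess pairing.
Low-spin: t2g^5 e_g^0, orbital CFSE = -2.0Δₒ = -358 kJ/mol; plus 2 excess pairs × P = +544 kJ/mol; total 186 kJ/mol.
E(LS) − E(HS) = 186 − (0) = 186 kJ/mol.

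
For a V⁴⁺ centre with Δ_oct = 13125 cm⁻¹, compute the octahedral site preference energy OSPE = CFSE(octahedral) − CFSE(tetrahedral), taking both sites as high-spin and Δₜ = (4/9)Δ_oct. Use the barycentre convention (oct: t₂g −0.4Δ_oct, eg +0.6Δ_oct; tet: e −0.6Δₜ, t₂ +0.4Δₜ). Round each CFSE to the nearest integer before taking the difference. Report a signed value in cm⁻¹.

Group 5 minus oxidation state +4 gives a d¹ configuration for V⁴⁺.
In an octahedral site d¹ (HS) is t₂g¹ eg⁰, giving CFSE(oct) = -0.4Δ_oct = -5250 cm⁻¹.
In a tetrahedral site the filling is e¹ t₂⁰: CFSE(tet) = -0.6Δₜ = -0.6 × (4/9)(13125) = -3500 cm⁻¹.
Subtracting, OSPE = -5250 − (-3500) = -1750 cm⁻¹.

-1750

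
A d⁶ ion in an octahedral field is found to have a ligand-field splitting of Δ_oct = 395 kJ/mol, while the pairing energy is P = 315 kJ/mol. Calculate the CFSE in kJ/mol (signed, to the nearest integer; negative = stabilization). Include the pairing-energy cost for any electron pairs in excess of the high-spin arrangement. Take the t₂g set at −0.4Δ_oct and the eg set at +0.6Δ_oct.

-318

Since Δ_oct = 395 kJ/mol > P = 315 kJ/mol, the complex adopts the low-spin configuration.
Filling d⁶ accordingly: t₂g⁶ eg⁰.
Orbital CFSE = -2.4Δ_oct = -2.4 × 395 = -948 kJ/mol.
Excess pairs vs high-spin: 3 − 1 = 2; pairing cost = +630 kJ/mol.
Net CFSE = -948 + 630 = -318 kJ/mol.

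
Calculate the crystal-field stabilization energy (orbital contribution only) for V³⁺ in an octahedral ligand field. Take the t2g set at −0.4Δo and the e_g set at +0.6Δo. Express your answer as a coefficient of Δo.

-0.8 Δo

V sits in group 5; removing 3 electrons leaves V³⁺ with 5 − 3 = 2 d electrons.
Configuration: t2g^2 e_g^0.
CFSE = 2(-0.4Δo) + 0(0.6Δo) = -0.8Δo + 0.0Δo = -0.8Δo.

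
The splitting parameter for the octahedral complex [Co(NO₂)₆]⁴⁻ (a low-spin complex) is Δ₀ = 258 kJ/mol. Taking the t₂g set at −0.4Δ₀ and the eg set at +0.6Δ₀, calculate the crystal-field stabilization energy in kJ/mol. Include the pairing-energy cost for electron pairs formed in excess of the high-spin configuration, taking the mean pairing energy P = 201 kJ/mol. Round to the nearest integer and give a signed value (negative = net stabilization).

-263

Each NO₂⁻ contributes -1; 6 × (-1) = -6. With overall charge -4, Co is in the +2 oxidation state.
Co sits in group 9; removing 2 electrons leaves Co²⁺ with 9 − 2 = 7 d electrons.
Electron filling gives t₂g⁶ eg¹.
CFSE(orbital) = 6×(-0.4Δ₀) + 1×(0.6Δ₀) = -1.8Δ₀; with Δ₀ = 258 kJ/mol that is -464 kJ/mol.
Pairing penalty: 3 pairs vs 2 in the high-spin reference → 1 extra × P = 201 kJ/mol.
Overall CFSE = -464 + 201 = -263 kJ/mol.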